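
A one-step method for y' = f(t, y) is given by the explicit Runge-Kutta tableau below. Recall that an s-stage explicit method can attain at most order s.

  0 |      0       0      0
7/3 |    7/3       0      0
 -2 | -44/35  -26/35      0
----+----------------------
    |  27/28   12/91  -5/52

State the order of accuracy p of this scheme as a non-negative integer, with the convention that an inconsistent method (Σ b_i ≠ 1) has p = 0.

b = (27/28, 12/91, -5/52)
c = (0, 7/3, -2)
Ac = (0, 0, -26/15)
Σ b_i: 27/28·1 + 12/91·1 + (-5/52)·1 = 1 ✓
b·c: 12/91·7/3 + (-5/52)·(-2) = 1/2 ✓
b·c²: 12/91·49/9 + (-5/52)·4 = 1/3 ✓
b·Ac: (-5/52)·(-26/15) = 1/6 ✓; 3 stages ⇒ order 3.

3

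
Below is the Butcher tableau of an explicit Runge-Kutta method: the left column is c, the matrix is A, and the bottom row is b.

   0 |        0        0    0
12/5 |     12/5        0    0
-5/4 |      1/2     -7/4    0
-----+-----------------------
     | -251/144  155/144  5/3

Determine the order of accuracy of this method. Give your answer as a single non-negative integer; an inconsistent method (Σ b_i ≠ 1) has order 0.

b = (-251/144, 155/144, 5/3)
c = (0, 12/5, -5/4)
Ac = (0, 0, -21/5)
Σ b_i: (-251/144)·1 + 155/144·1 + 5/3·1 = 1 ✓
b·c: 155/144·12/5 + 5/3·(-5/4) = 1/2 ✓
b·c²: 155/144·144/25 + 5/3·25/16 = 2113/240 ≠ 1/3 ⇒ order 2.
b·Ac: 5/3·(-21/5) = -7 ≠ 1/6

2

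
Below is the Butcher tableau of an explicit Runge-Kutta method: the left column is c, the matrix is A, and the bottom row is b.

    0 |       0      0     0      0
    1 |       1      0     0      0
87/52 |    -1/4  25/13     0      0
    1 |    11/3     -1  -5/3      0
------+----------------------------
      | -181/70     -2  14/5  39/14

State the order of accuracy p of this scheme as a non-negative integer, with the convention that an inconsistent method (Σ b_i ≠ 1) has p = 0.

b = (-181/70, -2, 14/5, 39/14)
c = (0, 1, 87/52, 1)
Ac = (0, 0, 25/13, -197/52)
Σ b_i: (-181/70)·1 + (-2)·1 + 14/5·1 + 39/14·1 = 1 ✓
b·c: (-2)·1 + 14/5·87/52 + 39/14·1 = 2489/455 ≠ 1/2 ⇒ order 1.

1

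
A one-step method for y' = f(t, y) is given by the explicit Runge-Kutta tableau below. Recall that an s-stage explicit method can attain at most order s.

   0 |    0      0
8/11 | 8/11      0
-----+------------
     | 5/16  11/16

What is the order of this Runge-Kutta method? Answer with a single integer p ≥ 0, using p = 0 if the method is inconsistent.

b = (5/16, 11/16)
c = (0, 8/11)
Σ b_i: 5/16·1 + 11/16·1 = 1 ✓
b·c: 11/16·8/11 = 1/2 ✓; 2 stages ⇒ order 2.

2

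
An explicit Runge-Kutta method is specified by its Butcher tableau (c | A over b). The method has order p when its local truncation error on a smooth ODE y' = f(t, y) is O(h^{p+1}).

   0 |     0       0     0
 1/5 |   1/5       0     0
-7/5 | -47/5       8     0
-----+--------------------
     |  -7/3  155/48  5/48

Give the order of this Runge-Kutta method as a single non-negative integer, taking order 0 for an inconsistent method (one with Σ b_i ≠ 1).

3

b = (-7/3, 155/48, 5/48)
c = (0, 1/5, -7/5)
Ac = (0, 0, 8/5)
Σ b_i: (-7/3)·1 + 155/48·1 + 5/48·1 = 1 ✓
b·c: 155/48·1/5 + 5/48·(-7/5) = 1/2 ✓
b·c²: 155/48·1/25 + 5/48·49/25 = 1/3 ✓
b·Ac: 5/48·8/5 = 1/6 ✓; 3 stages ⇒ order 3.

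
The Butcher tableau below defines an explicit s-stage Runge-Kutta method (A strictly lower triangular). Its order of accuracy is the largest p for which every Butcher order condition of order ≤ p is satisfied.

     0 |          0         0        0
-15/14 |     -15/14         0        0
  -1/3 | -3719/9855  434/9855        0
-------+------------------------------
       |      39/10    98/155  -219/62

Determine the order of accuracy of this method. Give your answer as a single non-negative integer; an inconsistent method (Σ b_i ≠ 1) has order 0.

b = (39/10, 98/155, -219/62)
c = (0, -15/14, -1/3)
Ac = (0, 0, -31/657)
Σ b_i: 39/10·1 + 98/155·1 + (-219/62)·1 = 1 ✓
b·c: 98/155·(-15/14) + (-219/62)·(-1/3) = 1/2 ✓
b·c²: 98/155·225/196 + (-219/62)·1/9 = 1/3 ✓
b·Ac: (-219/62)·(-31/657) = 1/6 ✓; 3 stages ⇒ order 3.

3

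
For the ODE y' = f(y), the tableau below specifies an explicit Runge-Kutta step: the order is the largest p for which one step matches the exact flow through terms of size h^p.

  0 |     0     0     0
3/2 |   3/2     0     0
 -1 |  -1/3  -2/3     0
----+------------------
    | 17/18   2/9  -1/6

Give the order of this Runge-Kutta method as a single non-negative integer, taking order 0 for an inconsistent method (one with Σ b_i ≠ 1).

b = (17/18, 2/9, -1/6)
c = (0, 3/2, -1)
Ac = (0, 0, -1)
Σ b_i: 17/18·1 + 2/9·1 + (-1/6)·1 = 1 ✓
b·c: 2/9·3/2 + (-1/6)·(-1) = 1/2 ✓
b·c²: 2/9·9/4 + (-1/6)·1 = 1/3 ✓
b·Ac: (-1/6)·(-1) = 1/6 ✓; 3 stages ⇒ order 3.

3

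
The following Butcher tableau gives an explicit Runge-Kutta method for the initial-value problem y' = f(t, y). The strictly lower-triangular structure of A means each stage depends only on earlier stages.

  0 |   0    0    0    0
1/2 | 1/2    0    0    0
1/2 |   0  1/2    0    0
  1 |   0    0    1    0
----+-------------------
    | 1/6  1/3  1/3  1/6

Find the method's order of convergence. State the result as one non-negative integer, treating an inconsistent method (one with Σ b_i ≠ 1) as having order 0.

b = (1/6, 1/3, 1/3, 1/6)
c = (0, 1/2, 1/2, 1)
Ac = (0, 0, 1/4, 1/2)
Σ b_i: 1/6·1 + 1/3·1 + 1/3·1 + 1/6·1 = 1 ✓
b·c: 1/3·1/2 + 1/3·1/2 + 1/6·1 = 1/2 ✓
b·c²: 1/3·1/4 + 1/3·1/4 + 1/6·1 = 1/3 ✓
b·Ac: 1/3·1/4 + 1/6·1/2 = 1/6 ✓
b·c³: 1/3·1/8 + 1/3·1/8 + 1/6·1 = 1/4 ✓
b·(c∘Ac): 1/3·1/8 + 1/6·1/2 = 1/8 ✓
b·Ac²: 1/3·1/8 + 1/6·1/4 = 1/12 ✓
b·A²c: 1/6·1/4 = 1/24 ✓; 4 stages ⇒ order 4.

4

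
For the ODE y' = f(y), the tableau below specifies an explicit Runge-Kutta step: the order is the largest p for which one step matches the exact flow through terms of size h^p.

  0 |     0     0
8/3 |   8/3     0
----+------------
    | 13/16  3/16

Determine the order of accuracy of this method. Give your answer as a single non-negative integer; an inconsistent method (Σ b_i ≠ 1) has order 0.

2

b = (13/16, 3/16)
c = (0, 8/3)
Σ b_i: 13/16·1 + 3/16·1 = 1 ✓
b·c: 3/16·8/3 = 1/2 ✓; 2 stages ⇒ order 2.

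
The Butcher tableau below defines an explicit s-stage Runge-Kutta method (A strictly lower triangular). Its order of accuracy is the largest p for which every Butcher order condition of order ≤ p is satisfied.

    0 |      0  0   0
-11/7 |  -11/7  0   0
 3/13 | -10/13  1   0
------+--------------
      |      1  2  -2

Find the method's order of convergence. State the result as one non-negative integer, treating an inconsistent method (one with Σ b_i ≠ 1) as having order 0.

1

b = (1, 2, -2)
c = (0, -11/7, 3/13)
Ac = (0, 0, -11/7)
Σ b_i: 1·1 + 2·1 + (-2)·1 = 1 ✓
b·c: 2·(-11/7) + (-2)·3/13 = -328/91 ≠ 1/2 ⇒ order 1.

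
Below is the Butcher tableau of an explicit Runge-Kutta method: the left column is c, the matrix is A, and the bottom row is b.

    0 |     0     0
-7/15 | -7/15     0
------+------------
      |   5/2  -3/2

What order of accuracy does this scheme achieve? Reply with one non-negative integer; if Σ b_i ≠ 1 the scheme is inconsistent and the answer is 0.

1

b = (5/2, -3/2)
c = (0, -7/15)
Σ b_i: 5/2·1 + (-3/2)·1 = 1 ✓
b·c: (-3/2)·(-7/15) = 7/10 ≠ 1/2 ⇒ order 1.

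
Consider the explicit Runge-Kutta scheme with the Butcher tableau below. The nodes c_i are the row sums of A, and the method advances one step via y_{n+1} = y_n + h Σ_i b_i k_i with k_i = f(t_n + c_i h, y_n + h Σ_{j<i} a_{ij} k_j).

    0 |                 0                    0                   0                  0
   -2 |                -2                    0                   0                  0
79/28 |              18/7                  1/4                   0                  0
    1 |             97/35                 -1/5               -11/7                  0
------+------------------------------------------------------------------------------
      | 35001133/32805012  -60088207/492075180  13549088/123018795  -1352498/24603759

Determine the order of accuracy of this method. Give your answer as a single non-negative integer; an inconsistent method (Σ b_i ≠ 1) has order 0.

b = (35001133/32805012, -60088207/492075180, 13549088/123018795, -1352498/24603759)
c = (0, -2, 79/28, 1)
Ac = (0, 0, -1/2, -3953/980)
Σ b_i: 35001133/32805012·1 + (-60088207/492075180)·1 + 13549088/123018795·1 + (-1352498/24603759)·1 = 1 ✓
b·c: (-60088207/492075180)·(-2) + 13549088/123018795·79/28 + (-1352498/24603759)·1 = 1/2 ✓
b·c²: (-60088207/492075180)·4 + 13549088/123018795·6241/784 + (-1352498/24603759)·1 = 1/3 ✓
b·Ac: 13549088/123018795·(-1/2) + (-1352498/24603759)·(-3953/980) = 1/6 ✓
b·c³: (-60088207/492075180)·(-8) + 13549088/123018795·493039/21952 + (-1352498/24603759)·1 = 389876329/114817542 ≠ 1/4 ⇒ order 3.
b·(c∘Ac): 13549088/123018795·(-79/56) + (-1352498/24603759)·(-3953/980) = 5442523/82012530 ≠ 1/8
b·Ac²: 13549088/123018795·1 + (-1352498/24603759)·(-365207/27440) = 386598049/459270168 ≠ 1/12
b·A²c: (-1352498/24603759)·11/14 = -1062677/24603759 ≠ 1/24

3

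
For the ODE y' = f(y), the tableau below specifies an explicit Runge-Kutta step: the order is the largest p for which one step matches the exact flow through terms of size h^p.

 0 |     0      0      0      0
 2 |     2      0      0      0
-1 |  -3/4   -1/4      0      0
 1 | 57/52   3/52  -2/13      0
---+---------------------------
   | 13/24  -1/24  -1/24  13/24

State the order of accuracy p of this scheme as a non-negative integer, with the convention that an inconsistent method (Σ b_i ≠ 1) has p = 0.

4

b = (13/24, -1/24, -1/24, 13/24)
c = (0, 2, -1, 1)
Ac = (0, 0, -1/2, 7/26)
Σ b_i: 13/24·1 + (-1/24)·1 + (-1/24)·1 + 13/24·1 = 1 ✓
b·c: (-1/24)·2 + (-1/24)·(-1) + 13/24·1 = 1/2 ✓
b·c²: (-1/24)·4 + (-1/24)·1 + 13/24·1 = 1/3 ✓
b·Ac: (-1/24)·(-1/2) + 13/24·7/26 = 1/6 ✓
b·c³: (-1/24)·8 + (-1/24)·(-1) + 13/24·1 = 1/4 ✓
b·(c∘Ac): (-1/24)·1/2 + 13/24·7/26 = 1/8 ✓
b·Ac²: (-1/24)·(-1) + 13/24·1/13 = 1/12 ✓
b·A²c: 13/24·1/13 = 1/24 ✓; 4 stages ⇒ order 4.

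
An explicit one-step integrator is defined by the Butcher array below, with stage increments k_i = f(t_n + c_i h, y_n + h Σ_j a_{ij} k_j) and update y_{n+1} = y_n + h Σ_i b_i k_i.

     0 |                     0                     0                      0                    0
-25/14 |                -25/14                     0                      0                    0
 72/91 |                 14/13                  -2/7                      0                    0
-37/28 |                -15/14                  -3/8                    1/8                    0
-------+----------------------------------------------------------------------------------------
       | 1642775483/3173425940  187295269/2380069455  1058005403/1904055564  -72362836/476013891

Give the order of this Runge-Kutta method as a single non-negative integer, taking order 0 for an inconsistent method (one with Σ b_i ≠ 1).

b = (1642775483/3173425940, 187295269/2380069455, 1058005403/1904055564, -72362836/476013891)
c = (0, -25/14, 72/91, -37/28)
Ac = (0, 0, 25/49, 1119/1456)
Σ b_i: 1642775483/3173425940·1 + 187295269/2380069455·1 + 1058005403/1904055564·1 + (-72362836/476013891)·1 = 1 ✓
b·c: 187295269/2380069455·(-25/14) + 1058005403/1904055564·72/91 + (-72362836/476013891)·(-37/28) = 1/2 ✓
b·c²: 187295269/2380069455·625/196 + 1058005403/1904055564·5184/8281 + (-72362836/476013891)·1369/784 = 1/3 ✓
b·Ac: 1058005403/1904055564·25/49 + (-72362836/476013891)·1119/1456 = 1/6 ✓
b·c³: 187295269/2380069455·(-15625/2744) + 1058005403/1904055564·373248/753571 + (-72362836/476013891)·(-50653/21952) = 287690475255/1617177859024 ≠ 1/4 ⇒ order 3.
b·(c∘Ac): 1058005403/1904055564·1800/4459 + (-72362836/476013891)·(-41403/40768) = 6729830599/17771185264 ≠ 1/8
b·Ac²: 1058005403/1904055564·(-625/686) + (-72362836/476013891)·(-296139/264992) = -58281216157/173269056324 ≠ 1/12
b·A²c: (-72362836/476013891)·25/392 = -64609675/6664194474 ≠ 1/24

3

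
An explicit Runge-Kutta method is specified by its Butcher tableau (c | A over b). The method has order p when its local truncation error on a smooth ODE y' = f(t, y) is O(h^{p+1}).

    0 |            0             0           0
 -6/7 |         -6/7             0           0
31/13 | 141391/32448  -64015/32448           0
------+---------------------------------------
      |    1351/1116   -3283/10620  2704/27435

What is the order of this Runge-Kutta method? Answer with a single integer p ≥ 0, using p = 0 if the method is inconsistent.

3

b = (1351/1116, -3283/10620, 2704/27435)
c = (0, -6/7, 31/13)
Ac = (0, 0, 9145/5408)
Σ b_i: 1351/1116·1 + (-3283/10620)·1 + 2704/27435·1 = 1 ✓
b·c: (-3283/10620)·(-6/7) + 2704/27435·31/13 = 1/2 ✓
b·c²: (-3283/10620)·36/49 + 2704/27435·961/169 = 1/3 ✓
b·Ac: 2704/27435·9145/5408 = 1/6 ✓; 3 stages ⇒ order 3.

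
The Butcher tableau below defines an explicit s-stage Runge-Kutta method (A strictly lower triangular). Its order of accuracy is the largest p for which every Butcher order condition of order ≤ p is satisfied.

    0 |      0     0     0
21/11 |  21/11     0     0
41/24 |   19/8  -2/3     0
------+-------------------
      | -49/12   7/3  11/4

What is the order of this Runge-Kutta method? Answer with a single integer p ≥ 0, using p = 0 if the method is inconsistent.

1

b = (-49/12, 7/3, 11/4)
c = (0, 21/11, 41/24)
Ac = (0, 0, -14/11)
Σ b_i: (-49/12)·1 + 7/3·1 + 11/4·1 = 1 ✓
b·c: 7/3·21/11 + 11/4·41/24 = 9665/1056 ≠ 1/2 ⇒ order 1.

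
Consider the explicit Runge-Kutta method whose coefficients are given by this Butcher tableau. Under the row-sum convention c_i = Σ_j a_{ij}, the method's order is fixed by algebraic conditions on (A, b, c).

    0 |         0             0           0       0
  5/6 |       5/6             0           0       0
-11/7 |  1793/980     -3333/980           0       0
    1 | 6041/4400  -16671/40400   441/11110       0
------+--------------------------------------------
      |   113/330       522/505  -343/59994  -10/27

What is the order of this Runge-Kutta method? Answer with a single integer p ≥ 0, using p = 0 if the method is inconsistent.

4

b = (113/330, 522/505, -343/59994, -10/27)
c = (0, 5/6, -11/7, 1)
Ac = (0, 0, -1111/392, -13/32)
Σ b_i: 113/330·1 + 522/505·1 + (-343/59994)·1 + (-10/27)·1 = 1 ✓
b·c: 522/505·5/6 + (-343/59994)·(-11/7) + (-10/27)·1 = 1/2 ✓
b·c²: 522/505·25/36 + (-343/59994)·121/49 + (-10/27)·1 = 1/3 ✓
b·Ac: (-343/59994)·(-1111/392) + (-10/27)·(-13/32) = 1/6 ✓
b·c³: 522/505·125/216 + (-343/59994)·(-1331/343) + (-10/27)·1 = 1/4 ✓
b·(c∘Ac): (-343/59994)·12221/2744 + (-10/27)·(-13/32) = 1/8 ✓
b·Ac²: (-343/59994)·(-5555/2352) + (-10/27)·(-181/960) = 1/12 ✓
b·A²c: (-10/27)·(-9/80) = 1/24 ✓; 4 stages ⇒ order 4.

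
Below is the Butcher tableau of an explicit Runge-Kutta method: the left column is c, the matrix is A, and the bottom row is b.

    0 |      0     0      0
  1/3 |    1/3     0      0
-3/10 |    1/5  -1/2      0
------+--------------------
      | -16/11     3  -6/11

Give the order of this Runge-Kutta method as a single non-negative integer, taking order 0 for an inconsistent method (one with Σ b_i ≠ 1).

1

b = (-16/11, 3, -6/11)
c = (0, 1/3, -3/10)
Ac = (0, 0, -1/6)
Σ b_i: (-16/11)·1 + 3·1 + (-6/11)·1 = 1 ✓
b·c: 3·1/3 + (-6/11)·(-3/10) = 64/55 ≠ 1/2 ⇒ order 1.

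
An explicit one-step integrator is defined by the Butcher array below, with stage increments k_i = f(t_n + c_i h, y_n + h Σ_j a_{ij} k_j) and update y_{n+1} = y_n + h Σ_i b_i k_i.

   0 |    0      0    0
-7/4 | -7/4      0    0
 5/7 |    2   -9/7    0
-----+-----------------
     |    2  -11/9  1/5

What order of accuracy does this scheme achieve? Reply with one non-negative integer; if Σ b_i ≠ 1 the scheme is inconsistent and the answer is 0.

0

b = (2, -11/9, 1/5)
c = (0, -7/4, 5/7)
Ac = (0, 0, 9/4)
Σ b_i: 2·1 + (-11/9)·1 + 1/5·1 = 44/45 ≠ 1 ⇒ order 0.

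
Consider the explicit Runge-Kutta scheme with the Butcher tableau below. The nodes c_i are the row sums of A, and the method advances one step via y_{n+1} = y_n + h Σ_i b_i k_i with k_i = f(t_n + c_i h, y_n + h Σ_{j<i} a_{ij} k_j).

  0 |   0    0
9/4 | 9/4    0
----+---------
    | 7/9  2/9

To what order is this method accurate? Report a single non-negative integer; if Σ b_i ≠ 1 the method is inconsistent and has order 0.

b = (7/9, 2/9)
c = (0, 9/4)
Σ b_i: 7/9·1 + 2/9·1 = 1 ✓
b·c: 2/9·9/4 = 1/2 ✓; 2 stages ⇒ order 2.

2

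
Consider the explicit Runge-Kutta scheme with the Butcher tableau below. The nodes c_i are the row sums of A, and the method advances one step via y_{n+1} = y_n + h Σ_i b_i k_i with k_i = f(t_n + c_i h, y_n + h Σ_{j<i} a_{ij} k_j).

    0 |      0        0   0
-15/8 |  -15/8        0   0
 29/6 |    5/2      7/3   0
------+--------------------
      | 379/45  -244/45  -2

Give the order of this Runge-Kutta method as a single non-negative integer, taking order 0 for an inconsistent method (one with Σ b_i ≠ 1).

b = (379/45, -244/45, -2)
c = (0, -15/8, 29/6)
Ac = (0, 0, -35/8)
Σ b_i: 379/45·1 + (-244/45)·1 + (-2)·1 = 1 ✓
b·c: (-244/45)·(-15/8) + (-2)·29/6 = 1/2 ✓
b·c²: (-244/45)·225/64 + (-2)·841/36 = -9473/144 ≠ 1/3 ⇒ order 2.
b·Ac: (-2)·(-35/8) = 35/4 ≠ 1/6

2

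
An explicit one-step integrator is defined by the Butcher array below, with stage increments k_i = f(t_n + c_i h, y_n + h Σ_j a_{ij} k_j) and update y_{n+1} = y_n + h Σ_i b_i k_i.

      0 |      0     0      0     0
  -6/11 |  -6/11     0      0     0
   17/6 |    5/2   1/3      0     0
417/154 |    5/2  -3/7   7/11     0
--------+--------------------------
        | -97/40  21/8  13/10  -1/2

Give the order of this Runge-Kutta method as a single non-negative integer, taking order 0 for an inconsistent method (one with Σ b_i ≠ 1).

b = (-97/40, 21/8, 13/10, -1/2)
c = (0, -6/11, 17/6, 417/154)
Ac = (0, 0, -2/11, 941/462)
Σ b_i: (-97/40)·1 + 21/8·1 + 13/10·1 + (-1/2)·1 = 1 ✓
b·c: 21/8·(-6/11) + 13/10·17/6 + (-1/2)·417/154 = 377/420 ≠ 1/2 ⇒ order 1.

1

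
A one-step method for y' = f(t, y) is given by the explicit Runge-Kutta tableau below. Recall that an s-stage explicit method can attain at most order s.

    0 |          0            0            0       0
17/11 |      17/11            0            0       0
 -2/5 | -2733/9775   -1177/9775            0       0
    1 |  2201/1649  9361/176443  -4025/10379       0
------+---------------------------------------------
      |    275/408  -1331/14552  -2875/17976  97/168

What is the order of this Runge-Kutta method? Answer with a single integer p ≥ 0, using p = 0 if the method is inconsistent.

b = (275/408, -1331/14552, -2875/17976, 97/168)
c = (0, 17/11, -2/5, 1)
Ac = (0, 0, -107/575, 23/97)
Σ b_i: 275/408·1 + (-1331/14552)·1 + (-2875/17976)·1 + 97/168·1 = 1 ✓
b·c: (-1331/14552)·17/11 + (-2875/17976)·(-2/5) + 97/168·1 = 1/2 ✓
b·c²: (-1331/14552)·289/121 + (-2875/17976)·4/25 + 97/168·1 = 1/3 ✓
b·Ac: (-2875/17976)·(-107/575) + 97/168·23/97 = 1/6 ✓
b·c³: (-1331/14552)·4913/1331 + (-2875/17976)·(-8/125) + 97/168·1 = 1/4 ✓
b·(c∘Ac): (-2875/17976)·214/2875 + 97/168·23/97 = 1/8 ✓
b·Ac²: (-2875/17976)·(-1819/6325) + 97/168·69/1067 = 1/12 ✓
b·A²c: 97/168·7/97 = 1/24 ✓; 4 stages ⇒ order 4.

4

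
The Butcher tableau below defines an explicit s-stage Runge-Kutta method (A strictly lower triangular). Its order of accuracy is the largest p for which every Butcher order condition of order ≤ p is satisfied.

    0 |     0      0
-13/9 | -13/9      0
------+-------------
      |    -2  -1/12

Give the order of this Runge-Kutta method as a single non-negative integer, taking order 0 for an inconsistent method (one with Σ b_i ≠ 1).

b = (-2, -1/12)
c = (0, -13/9)
Σ b_i: (-2)·1 + (-1/12)·1 = -25/12 ≠ 1 ⇒ order 0.

0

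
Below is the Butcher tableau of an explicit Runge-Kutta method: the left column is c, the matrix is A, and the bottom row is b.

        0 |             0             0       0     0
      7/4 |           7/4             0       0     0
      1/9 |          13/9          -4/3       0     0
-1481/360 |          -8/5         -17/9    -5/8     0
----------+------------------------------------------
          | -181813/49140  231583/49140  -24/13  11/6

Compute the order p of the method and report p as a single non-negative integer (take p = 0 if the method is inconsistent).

2

b = (-181813/49140, 231583/49140, -24/13, 11/6)
c = (0, 7/4, 1/9, -1481/360)
Ac = (0, 0, -7/3, -27/8)
Σ b_i: (-181813/49140)·1 + 231583/49140·1 + (-24/13)·1 + 11/6·1 = 1 ✓
b·c: 231583/49140·7/4 + (-24/13)·1/9 + 11/6·(-1481/360) = 1/2 ✓
b·c²: 231583/49140·49/16 + (-24/13)·1/81 + 11/6·2193361/129600 = 459317513/10108800 ≠ 1/3 ⇒ order 2.
b·Ac: (-24/13)·(-7/3) + 11/6·(-27/8) = -391/208 ≠ 1/6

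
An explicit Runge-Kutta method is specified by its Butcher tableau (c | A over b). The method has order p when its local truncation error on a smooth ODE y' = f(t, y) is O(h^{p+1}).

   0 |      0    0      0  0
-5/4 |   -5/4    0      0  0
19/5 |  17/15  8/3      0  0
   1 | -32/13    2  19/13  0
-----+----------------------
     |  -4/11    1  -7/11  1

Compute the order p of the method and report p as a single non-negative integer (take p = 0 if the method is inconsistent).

1

b = (-4/11, 1, -7/11, 1)
c = (0, -5/4, 19/5, 1)
Ac = (0, 0, -10/3, 397/130)
Σ b_i: (-4/11)·1 + 1·1 + (-7/11)·1 + 1·1 = 1 ✓
b·c: 1·(-5/4) + (-7/11)·19/5 + 1·1 = -587/220 ≠ 1/2 ⇒ order 1.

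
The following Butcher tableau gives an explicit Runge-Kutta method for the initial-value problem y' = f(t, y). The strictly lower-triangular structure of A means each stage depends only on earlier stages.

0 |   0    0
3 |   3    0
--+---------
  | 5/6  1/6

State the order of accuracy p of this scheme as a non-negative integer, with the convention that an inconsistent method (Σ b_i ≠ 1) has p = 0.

2

b = (5/6, 1/6)
c = (0, 3)
Σ b_i: 5/6·1 + 1/6·1 = 1 ✓
b·c: 1/6·3 = 1/2 ✓; 2 stages ⇒ order 2.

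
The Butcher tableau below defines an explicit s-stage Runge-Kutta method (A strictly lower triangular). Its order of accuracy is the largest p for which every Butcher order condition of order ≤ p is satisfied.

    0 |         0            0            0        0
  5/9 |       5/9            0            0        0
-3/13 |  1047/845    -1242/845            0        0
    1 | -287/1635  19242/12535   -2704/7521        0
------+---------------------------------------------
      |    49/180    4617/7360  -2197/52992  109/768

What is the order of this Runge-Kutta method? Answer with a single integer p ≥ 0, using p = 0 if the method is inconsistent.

b = (49/180, 4617/7360, -2197/52992, 109/768)
c = (0, 5/9, -3/13, 1)
Ac = (0, 0, -138/169, 102/109)
Σ b_i: 49/180·1 + 4617/7360·1 + (-2197/52992)·1 + 109/768·1 = 1 ✓
b·c: 4617/7360·5/9 + (-2197/52992)·(-3/13) + 109/768·1 = 1/2 ✓
b·c²: 4617/7360·25/81 + (-2197/52992)·9/169 + 109/768·1 = 1/3 ✓
b·Ac: (-2197/52992)·(-138/169) + 109/768·102/109 = 1/6 ✓
b·c³: 4617/7360·125/729 + (-2197/52992)·(-27/2197) + 109/768·1 = 1/4 ✓
b·(c∘Ac): (-2197/52992)·414/2197 + 109/768·102/109 = 1/8 ✓
b·Ac²: (-2197/52992)·(-230/507) + 109/768·446/981 = 1/12 ✓
b·A²c: 109/768·32/109 = 1/24 ✓; 4 stages ⇒ order 4.

4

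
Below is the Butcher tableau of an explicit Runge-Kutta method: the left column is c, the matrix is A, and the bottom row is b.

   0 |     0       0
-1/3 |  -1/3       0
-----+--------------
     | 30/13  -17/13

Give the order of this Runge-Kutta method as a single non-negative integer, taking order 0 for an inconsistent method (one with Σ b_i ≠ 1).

1

b = (30/13, -17/13)
c = (0, -1/3)
Σ b_i: 30/13·1 + (-17/13)·1 = 1 ✓
b·c: (-17/13)·(-1/3) = 17/39 ≠ 1/2 ⇒ order 1.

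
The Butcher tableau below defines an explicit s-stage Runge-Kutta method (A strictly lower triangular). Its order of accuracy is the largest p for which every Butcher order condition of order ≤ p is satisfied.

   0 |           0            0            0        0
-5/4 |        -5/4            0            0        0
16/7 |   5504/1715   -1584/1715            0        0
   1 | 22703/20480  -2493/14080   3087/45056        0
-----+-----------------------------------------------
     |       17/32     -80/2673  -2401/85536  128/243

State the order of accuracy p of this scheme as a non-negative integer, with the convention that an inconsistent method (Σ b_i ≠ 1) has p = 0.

4

b = (17/32, -80/2673, -2401/85536, 128/243)
c = (0, -5/4, 16/7, 1)
Ac = (0, 0, 396/343, 387/1024)
Σ b_i: 17/32·1 + (-80/2673)·1 + (-2401/85536)·1 + 128/243·1 = 1 ✓
b·c: (-80/2673)·(-5/4) + (-2401/85536)·16/7 + 128/243·1 = 1/2 ✓
b·c²: (-80/2673)·25/16 + (-2401/85536)·256/49 + 128/243·1 = 1/3 ✓
b·Ac: (-2401/85536)·396/343 + 128/243·387/1024 = 1/6 ✓
b·c³: (-80/2673)·(-125/64) + (-2401/85536)·4096/343 + 128/243·1 = 1/4 ✓
b·(c∘Ac): (-2401/85536)·6336/2401 + 128/243·387/1024 = 1/8 ✓
b·Ac²: (-2401/85536)·(-495/343) + 128/243·333/4096 = 1/12 ✓
b·A²c: 128/243·81/1024 = 1/24 ✓; 4 stages ⇒ order 4.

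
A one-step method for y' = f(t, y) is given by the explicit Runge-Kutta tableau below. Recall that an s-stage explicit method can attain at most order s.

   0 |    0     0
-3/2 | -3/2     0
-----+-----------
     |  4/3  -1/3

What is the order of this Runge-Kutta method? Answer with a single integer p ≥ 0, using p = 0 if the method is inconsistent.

b = (4/3, -1/3)
c = (0, -3/2)
Σ b_i: 4/3·1 + (-1/3)·1 = 1 ✓
b·c: (-1/3)·(-3/2) = 1/2 ✓; 2 stages ⇒ order 2.

2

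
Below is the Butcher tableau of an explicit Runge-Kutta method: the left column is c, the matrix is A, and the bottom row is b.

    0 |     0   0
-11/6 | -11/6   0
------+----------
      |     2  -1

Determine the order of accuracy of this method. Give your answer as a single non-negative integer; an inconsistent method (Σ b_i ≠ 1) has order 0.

b = (2, -1)
c = (0, -11/6)
Σ b_i: 2·1 + (-1)·1 = 1 ✓
b·c: (-1)·(-11/6) = 11/6 ≠ 1/2 ⇒ order 1.

1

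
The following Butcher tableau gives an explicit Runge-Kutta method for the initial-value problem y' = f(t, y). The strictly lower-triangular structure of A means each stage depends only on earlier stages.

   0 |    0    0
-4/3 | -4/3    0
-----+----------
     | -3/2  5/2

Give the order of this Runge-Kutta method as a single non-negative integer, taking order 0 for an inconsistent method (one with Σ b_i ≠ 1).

b = (-3/2, 5/2)
c = (0, -4/3)
Σ b_i: (-3/2)·1 + 5/2·1 = 1 ✓
b·c: 5/2·(-4/3) = -10/3 ≠ 1/2 ⇒ order 1.

1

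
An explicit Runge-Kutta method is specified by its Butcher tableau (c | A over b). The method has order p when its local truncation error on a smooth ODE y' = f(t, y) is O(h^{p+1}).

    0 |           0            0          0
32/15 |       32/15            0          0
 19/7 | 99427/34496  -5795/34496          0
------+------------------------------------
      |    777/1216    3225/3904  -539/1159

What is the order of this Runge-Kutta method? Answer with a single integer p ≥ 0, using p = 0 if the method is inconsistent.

3

b = (777/1216, 3225/3904, -539/1159)
c = (0, 32/15, 19/7)
Ac = (0, 0, -1159/3234)
Σ b_i: 777/1216·1 + 3225/3904·1 + (-539/1159)·1 = 1 ✓
b·c: 3225/3904·32/15 + (-539/1159)·19/7 = 1/2 ✓
b·c²: 3225/3904·1024/225 + (-539/1159)·361/49 = 1/3 ✓
b·Ac: (-539/1159)·(-1159/3234) = 1/6 ✓; 3 stages ⇒ order 3.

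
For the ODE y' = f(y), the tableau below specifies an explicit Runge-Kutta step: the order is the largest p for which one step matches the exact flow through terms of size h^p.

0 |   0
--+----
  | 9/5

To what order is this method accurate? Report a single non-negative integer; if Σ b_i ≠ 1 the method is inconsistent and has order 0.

b = (9/5)
c = (0)
Σ b_i: 9/5·1 = 9/5 ≠ 1 ⇒ order 0.

0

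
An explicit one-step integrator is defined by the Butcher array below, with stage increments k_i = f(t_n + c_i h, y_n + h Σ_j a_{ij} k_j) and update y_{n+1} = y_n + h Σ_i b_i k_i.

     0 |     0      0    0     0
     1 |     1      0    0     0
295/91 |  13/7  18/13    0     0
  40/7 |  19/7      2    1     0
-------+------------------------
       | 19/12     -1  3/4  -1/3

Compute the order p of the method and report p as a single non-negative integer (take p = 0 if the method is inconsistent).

b = (19/12, -1, 3/4, -1/3)
c = (0, 1, 295/91, 40/7)
Ac = (0, 0, 18/13, 477/91)
Σ b_i: 19/12·1 + (-1)·1 + 3/4·1 + (-1/3)·1 = 1 ✓
b·c: (-1)·1 + 3/4·295/91 + (-1/3)·40/7 = -517/1092 ≠ 1/2 ⇒ order 1.

1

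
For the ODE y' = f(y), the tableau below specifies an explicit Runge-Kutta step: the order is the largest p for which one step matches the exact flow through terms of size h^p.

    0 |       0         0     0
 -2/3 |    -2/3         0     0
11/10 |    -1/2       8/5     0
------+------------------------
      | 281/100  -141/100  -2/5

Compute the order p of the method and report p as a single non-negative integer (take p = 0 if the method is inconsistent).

2

b = (281/100, -141/100, -2/5)
c = (0, -2/3, 11/10)
Ac = (0, 0, -16/15)
Σ b_i: 281/100·1 + (-141/100)·1 + (-2/5)·1 = 1 ✓
b·c: (-141/100)·(-2/3) + (-2/5)·11/10 = 1/2 ✓
b·c²: (-141/100)·4/9 + (-2/5)·121/100 = -833/750 ≠ 1/3 ⇒ order 2.
b·Ac: (-2/5)·(-16/15) = 32/75 ≠ 1/6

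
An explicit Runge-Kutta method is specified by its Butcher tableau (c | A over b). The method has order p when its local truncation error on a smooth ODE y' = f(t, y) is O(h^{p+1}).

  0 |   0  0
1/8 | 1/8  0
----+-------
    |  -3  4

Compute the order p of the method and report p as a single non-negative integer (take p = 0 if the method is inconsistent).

2

b = (-3, 4)
c = (0, 1/8)
Σ b_i: (-3)·1 + 4·1 = 1 ✓
b·c: 4·1/8 = 1/2 ✓; 2 stages ⇒ order 2.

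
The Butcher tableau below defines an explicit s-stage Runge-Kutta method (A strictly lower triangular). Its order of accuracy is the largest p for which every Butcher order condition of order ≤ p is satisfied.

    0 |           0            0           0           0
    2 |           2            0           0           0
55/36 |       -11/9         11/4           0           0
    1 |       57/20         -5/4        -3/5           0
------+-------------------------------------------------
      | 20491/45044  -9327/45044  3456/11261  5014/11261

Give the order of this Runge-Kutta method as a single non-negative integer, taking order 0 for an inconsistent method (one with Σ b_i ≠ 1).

b = (20491/45044, -9327/45044, 3456/11261, 5014/11261)
c = (0, 2, 55/36, 1)
Ac = (0, 0, 11/2, -41/12)
Σ b_i: 20491/45044·1 + (-9327/45044)·1 + 3456/11261·1 + 5014/11261·1 = 1 ✓
b·c: (-9327/45044)·2 + 3456/11261·55/36 + 5014/11261·1 = 1/2 ✓
b·c²: (-9327/45044)·4 + 3456/11261·3025/1296 + 5014/11261·1 = 1/3 ✓
b·Ac: 3456/11261·11/2 + 5014/11261·(-41/12) = 1/6 ✓
b·c³: (-9327/45044)·8 + 3456/11261·166375/46656 + 5014/11261·1 = -35530/304047 ≠ 1/4 ⇒ order 3.
b·(c∘Ac): 3456/11261·605/72 + 5014/11261·(-41/12) = 71453/67566 ≠ 1/8
b·Ac²: 3456/11261·11 + 5014/11261·(-2765/432) = 1279601/2432376 ≠ 1/12
b·A²c: 5014/11261·(-33/10) = -82731/56305 ≠ 1/24

3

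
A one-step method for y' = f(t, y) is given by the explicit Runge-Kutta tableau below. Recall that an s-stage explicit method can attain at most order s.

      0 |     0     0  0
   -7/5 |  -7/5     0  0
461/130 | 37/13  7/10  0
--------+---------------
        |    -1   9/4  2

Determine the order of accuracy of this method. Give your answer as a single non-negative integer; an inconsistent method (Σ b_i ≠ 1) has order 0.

b = (-1, 9/4, 2)
c = (0, -7/5, 461/130)
Ac = (0, 0, -49/50)
Σ b_i: (-1)·1 + 9/4·1 + 2·1 = 13/4 ≠ 1 ⇒ order 0.

0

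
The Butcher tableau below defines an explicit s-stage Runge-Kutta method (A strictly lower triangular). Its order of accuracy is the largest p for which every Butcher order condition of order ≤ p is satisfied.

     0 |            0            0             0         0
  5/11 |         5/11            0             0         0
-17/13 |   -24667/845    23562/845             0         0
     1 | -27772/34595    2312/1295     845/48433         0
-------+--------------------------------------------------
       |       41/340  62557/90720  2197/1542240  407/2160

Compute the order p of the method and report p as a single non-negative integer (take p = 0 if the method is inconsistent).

b = (41/340, 62557/90720, 2197/1542240, 407/2160)
c = (0, 5/11, -17/13, 1)
Ac = (0, 0, 2142/169, 321/407)
Σ b_i: 41/340·1 + 62557/90720·1 + 2197/1542240·1 + 407/2160·1 = 1 ✓
b·c: 62557/90720·5/11 + 2197/1542240·(-17/13) + 407/2160·1 = 1/2 ✓
b·c²: 62557/90720·25/121 + 2197/1542240·289/169 + 407/2160·1 = 1/3 ✓
b·Ac: 2197/1542240·2142/169 + 407/2160·321/407 = 1/6 ✓
b·c³: 62557/90720·125/1331 + 2197/1542240·(-4913/2197) + 407/2160·1 = 1/4 ✓
b·(c∘Ac): 2197/1542240·(-36414/2197) + 407/2160·321/407 = 1/8 ✓
b·Ac²: 2197/1542240·10710/1859 + 407/2160·1785/4477 = 1/12 ✓
b·A²c: 407/2160·90/407 = 1/24 ✓; 4 stages ⇒ order 4.

4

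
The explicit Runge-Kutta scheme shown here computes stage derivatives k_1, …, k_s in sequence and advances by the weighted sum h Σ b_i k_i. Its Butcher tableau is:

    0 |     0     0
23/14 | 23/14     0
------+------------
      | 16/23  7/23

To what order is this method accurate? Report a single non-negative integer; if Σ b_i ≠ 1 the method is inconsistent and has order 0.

b = (16/23, 7/23)
c = (0, 23/14)
Σ b_i: 16/23·1 + 7/23·1 = 1 ✓
b·c: 7/23·23/14 = 1/2 ✓; 2 stages ⇒ order 2.

2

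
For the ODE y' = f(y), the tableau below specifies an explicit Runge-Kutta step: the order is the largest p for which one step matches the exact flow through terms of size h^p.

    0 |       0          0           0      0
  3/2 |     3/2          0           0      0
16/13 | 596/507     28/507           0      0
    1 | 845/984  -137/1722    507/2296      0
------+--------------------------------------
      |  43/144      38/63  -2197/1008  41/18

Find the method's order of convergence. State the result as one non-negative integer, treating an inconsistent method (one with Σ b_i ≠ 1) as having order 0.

4

b = (43/144, 38/63, -2197/1008, 41/18)
c = (0, 3/2, 16/13, 1)
Ac = (0, 0, 14/169, 25/164)
Σ b_i: 43/144·1 + 38/63·1 + (-2197/1008)·1 + 41/18·1 = 1 ✓
b·c: 38/63·3/2 + (-2197/1008)·16/13 + 41/18·1 = 1/2 ✓
b·c²: 38/63·9/4 + (-2197/1008)·256/169 + 41/18·1 = 1/3 ✓
b·Ac: (-2197/1008)·14/169 + 41/18·25/164 = 1/6 ✓
b·c³: 38/63·27/8 + (-2197/1008)·4096/2197 + 41/18·1 = 1/4 ✓
b·(c∘Ac): (-2197/1008)·224/2197 + 41/18·25/164 = 1/8 ✓
b·Ac²: (-2197/1008)·21/169 + 41/18·51/328 = 1/12 ✓
b·A²c: 41/18·3/164 = 1/24 ✓; 4 stages ⇒ order 4.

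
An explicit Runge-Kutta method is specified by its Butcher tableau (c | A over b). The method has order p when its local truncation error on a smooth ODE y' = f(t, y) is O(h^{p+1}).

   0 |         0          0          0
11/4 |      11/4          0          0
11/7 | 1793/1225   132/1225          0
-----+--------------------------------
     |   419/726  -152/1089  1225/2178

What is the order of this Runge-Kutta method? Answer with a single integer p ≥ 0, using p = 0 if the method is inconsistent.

b = (419/726, -152/1089, 1225/2178)
c = (0, 11/4, 11/7)
Ac = (0, 0, 363/1225)
Σ b_i: 419/726·1 + (-152/1089)·1 + 1225/2178·1 = 1 ✓
b·c: (-152/1089)·11/4 + 1225/2178·11/7 = 1/2 ✓
b·c²: (-152/1089)·121/16 + 1225/2178·121/49 = 1/3 ✓
b·Ac: 1225/2178·363/1225 = 1/6 ✓; 3 stages ⇒ order 3.

3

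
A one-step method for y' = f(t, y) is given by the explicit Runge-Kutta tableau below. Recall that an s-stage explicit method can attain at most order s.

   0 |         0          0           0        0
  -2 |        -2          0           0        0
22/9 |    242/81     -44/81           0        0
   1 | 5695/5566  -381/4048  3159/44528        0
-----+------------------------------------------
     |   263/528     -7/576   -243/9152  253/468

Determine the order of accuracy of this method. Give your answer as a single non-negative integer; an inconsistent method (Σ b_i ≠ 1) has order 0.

4

b = (263/528, -7/576, -243/9152, 253/468)
c = (0, -2, 22/9, 1)
Ac = (0, 0, 88/81, 183/506)
Σ b_i: 263/528·1 + (-7/576)·1 + (-243/9152)·1 + 253/468·1 = 1 ✓
b·c: (-7/576)·(-2) + (-243/9152)·22/9 + 253/468·1 = 1/2 ✓
b·c²: (-7/576)·4 + (-243/9152)·484/81 + 253/468·1 = 1/3 ✓
b·Ac: (-243/9152)·88/81 + 253/468·183/506 = 1/6 ✓
b·c³: (-7/576)·(-8) + (-243/9152)·10648/729 + 253/468·1 = 1/4 ✓
b·(c∘Ac): (-243/9152)·1936/729 + 253/468·183/506 = 1/8 ✓
b·Ac²: (-243/9152)·(-176/81) + 253/468·12/253 = 1/12 ✓
b·A²c: 253/468·39/506 = 1/24 ✓; 4 stages ⇒ order 4.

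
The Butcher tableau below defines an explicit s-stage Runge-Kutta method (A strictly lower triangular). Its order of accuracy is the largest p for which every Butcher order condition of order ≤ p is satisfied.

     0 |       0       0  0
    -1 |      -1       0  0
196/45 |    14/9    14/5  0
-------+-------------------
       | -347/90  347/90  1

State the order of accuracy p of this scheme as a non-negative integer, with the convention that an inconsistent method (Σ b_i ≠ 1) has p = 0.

b = (-347/90, 347/90, 1)
c = (0, -1, 196/45)
Ac = (0, 0, -14/5)
Σ b_i: (-347/90)·1 + 347/90·1 + 1·1 = 1 ✓
b·c: 347/90·(-1) + 1·196/45 = 1/2 ✓
b·c²: 347/90·1 + 1·38416/2025 = 92447/4050 ≠ 1/3 ⇒ order 2.
b·Ac: 1·(-14/5) = -14/5 ≠ 1/6

2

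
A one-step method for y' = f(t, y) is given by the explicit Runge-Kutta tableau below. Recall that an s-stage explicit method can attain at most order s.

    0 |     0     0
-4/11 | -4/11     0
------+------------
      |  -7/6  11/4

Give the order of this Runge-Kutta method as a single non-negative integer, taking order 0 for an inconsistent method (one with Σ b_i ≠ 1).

b = (-7/6, 11/4)
c = (0, -4/11)
Σ b_i: (-7/6)·1 + 11/4·1 = 19/12 ≠ 1 ⇒ order 0.

0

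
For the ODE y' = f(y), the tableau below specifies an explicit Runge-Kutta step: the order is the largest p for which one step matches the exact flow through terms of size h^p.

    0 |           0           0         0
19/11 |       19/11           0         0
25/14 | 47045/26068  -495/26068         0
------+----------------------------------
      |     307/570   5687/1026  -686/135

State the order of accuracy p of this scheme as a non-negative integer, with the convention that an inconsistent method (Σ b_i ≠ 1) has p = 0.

3

b = (307/570, 5687/1026, -686/135)
c = (0, 19/11, 25/14)
Ac = (0, 0, -45/1372)
Σ b_i: 307/570·1 + 5687/1026·1 + (-686/135)·1 = 1 ✓
b·c: 5687/1026·19/11 + (-686/135)·25/14 = 1/2 ✓
b·c²: 5687/1026·361/121 + (-686/135)·625/196 = 1/3 ✓
b·Ac: (-686/135)·(-45/1372) = 1/6 ✓; 3 stages ⇒ order 3.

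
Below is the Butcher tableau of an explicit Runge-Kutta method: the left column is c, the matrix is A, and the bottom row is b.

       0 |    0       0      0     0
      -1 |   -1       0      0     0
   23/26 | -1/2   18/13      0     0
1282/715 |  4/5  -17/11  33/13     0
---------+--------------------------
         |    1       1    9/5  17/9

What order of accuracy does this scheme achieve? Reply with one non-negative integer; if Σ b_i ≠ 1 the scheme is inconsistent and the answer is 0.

0

b = (1, 1, 9/5, 17/9)
c = (0, -1, 23/26, 1282/715)
Ac = (0, 0, -18/13, 14095/3718)
Σ b_i: 1·1 + 1·1 + 9/5·1 + 17/9·1 = 256/45 ≠ 1 ⇒ order 0.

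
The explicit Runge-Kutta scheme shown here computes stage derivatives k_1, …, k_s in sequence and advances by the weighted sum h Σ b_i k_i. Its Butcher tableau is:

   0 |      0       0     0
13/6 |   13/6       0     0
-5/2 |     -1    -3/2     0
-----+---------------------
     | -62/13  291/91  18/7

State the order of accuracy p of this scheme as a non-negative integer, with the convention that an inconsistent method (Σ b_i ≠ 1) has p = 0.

b = (-62/13, 291/91, 18/7)
c = (0, 13/6, -5/2)
Ac = (0, 0, -13/4)
Σ b_i: (-62/13)·1 + 291/91·1 + 18/7·1 = 1 ✓
b·c: 291/91·13/6 + 18/7·(-5/2) = 1/2 ✓
b·c²: 291/91·169/36 + 18/7·25/4 = 373/12 ≠ 1/3 ⇒ order 2.
b·Ac: 18/7·(-13/4) = -117/14 ≠ 1/6

2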